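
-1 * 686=-686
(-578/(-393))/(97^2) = 578/3697737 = 0.00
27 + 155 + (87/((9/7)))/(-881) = 181.92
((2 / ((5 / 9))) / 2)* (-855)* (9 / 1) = -13851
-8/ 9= -0.89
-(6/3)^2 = -4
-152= -152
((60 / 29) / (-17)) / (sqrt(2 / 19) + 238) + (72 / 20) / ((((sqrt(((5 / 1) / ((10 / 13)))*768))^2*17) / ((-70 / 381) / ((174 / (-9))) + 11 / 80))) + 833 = 30*sqrt(38) / 265291681 + 9340183492541597663 / 11212712072473600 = 833.00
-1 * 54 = -54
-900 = -900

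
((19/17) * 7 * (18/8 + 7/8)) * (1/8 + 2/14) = 7125/1088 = 6.55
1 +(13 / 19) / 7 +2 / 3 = 704 / 399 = 1.76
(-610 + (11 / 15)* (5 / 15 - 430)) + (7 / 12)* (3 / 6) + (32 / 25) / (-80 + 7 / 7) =-131508469 / 142200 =-924.81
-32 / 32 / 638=-1 / 638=-0.00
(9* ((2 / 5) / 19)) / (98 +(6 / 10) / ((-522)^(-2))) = 9 / 7770449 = 0.00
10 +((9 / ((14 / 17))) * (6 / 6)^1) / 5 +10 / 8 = 1881 / 140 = 13.44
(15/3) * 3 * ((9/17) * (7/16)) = 945/272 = 3.47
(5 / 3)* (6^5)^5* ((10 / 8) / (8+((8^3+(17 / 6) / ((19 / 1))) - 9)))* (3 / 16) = 1266036263832807014400 / 58271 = 21726695334434058.35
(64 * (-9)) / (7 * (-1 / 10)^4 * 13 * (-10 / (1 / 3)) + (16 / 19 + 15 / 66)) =-40128000 / 55481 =-723.27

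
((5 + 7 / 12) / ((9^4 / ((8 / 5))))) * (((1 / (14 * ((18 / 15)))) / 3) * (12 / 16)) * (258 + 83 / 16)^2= 1188078907 / 846526464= 1.40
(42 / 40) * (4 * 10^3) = 4200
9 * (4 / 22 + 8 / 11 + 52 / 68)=2817 / 187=15.06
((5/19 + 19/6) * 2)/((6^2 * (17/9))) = 23/228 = 0.10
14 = 14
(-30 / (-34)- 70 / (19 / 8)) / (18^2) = -9235 / 104652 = -0.09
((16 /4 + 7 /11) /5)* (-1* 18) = -918 /55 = -16.69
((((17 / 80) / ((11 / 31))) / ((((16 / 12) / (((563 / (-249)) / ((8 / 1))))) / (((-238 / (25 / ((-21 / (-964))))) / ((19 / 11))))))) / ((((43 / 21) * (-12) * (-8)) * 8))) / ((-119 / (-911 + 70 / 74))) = 183575732823 / 2476731133952000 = 0.00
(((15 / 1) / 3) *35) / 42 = 4.17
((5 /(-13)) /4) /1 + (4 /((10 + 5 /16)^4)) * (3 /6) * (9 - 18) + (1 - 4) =-13266071369 /4282492500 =-3.10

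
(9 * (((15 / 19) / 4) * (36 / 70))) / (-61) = -243 / 16226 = -0.01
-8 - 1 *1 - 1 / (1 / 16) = -25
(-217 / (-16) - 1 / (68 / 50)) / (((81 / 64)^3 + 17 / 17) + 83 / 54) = 1543421952 / 549198107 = 2.81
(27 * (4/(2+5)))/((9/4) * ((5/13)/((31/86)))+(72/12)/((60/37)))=217620/86051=2.53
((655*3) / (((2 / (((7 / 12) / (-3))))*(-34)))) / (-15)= -917 / 2448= -0.37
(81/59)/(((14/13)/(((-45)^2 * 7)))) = 18070.55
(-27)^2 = 729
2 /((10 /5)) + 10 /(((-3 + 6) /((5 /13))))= 89 /39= 2.28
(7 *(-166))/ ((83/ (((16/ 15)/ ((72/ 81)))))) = -84/ 5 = -16.80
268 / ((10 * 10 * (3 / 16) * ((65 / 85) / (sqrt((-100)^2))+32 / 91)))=6633536 / 166749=39.78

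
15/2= 7.50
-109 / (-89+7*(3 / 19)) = 2071 / 1670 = 1.24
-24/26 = -12/13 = -0.92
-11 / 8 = -1.38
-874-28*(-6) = -706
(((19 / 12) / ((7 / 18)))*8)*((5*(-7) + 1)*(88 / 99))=-984.38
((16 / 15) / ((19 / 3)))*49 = 784 / 95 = 8.25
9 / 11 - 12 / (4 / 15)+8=-398 / 11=-36.18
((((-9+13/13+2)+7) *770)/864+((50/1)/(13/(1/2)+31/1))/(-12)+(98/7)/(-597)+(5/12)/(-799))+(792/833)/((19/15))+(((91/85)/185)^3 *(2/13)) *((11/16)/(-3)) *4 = 22595087605913933906323/14627035805210057250000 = 1.54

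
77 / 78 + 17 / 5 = 1711 / 390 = 4.39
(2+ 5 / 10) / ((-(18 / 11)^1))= -55 / 36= -1.53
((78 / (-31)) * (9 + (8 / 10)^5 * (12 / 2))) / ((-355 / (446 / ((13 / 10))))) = 183407688 / 6878125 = 26.67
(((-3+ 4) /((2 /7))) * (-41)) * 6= -861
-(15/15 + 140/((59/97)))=-13639/59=-231.17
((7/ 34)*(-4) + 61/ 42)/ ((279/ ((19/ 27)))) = 8531/ 5378562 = 0.00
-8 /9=-0.89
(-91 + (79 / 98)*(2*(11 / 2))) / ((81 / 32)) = -42928 / 1323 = -32.45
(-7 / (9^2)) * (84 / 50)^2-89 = -501997 / 5625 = -89.24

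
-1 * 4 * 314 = -1256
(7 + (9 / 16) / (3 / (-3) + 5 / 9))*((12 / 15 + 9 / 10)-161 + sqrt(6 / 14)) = -584631 / 640 + 367*sqrt(21) / 448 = -909.73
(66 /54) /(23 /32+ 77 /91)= 4576 /5859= 0.78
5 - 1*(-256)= 261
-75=-75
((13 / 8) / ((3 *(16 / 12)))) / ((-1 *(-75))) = 13 / 2400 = 0.01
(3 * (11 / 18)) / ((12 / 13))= 143 / 72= 1.99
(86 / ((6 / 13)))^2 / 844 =41.14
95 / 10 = 19 / 2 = 9.50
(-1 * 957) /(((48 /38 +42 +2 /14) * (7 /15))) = -272745 /5773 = -47.24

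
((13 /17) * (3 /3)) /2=13 /34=0.38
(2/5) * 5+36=38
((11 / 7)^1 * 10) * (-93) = -10230 / 7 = -1461.43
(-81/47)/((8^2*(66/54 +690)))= -729/18712768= -0.00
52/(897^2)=4/61893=0.00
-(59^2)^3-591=-42180534232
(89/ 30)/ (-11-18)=-0.10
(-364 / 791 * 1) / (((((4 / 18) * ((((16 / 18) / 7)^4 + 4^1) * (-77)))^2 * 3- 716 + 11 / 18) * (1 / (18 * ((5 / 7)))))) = -182839442534133840 / 412257158420800701913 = -0.00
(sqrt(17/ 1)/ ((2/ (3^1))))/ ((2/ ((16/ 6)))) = 2 * sqrt(17) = 8.25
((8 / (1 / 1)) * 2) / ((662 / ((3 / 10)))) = 12 / 1655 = 0.01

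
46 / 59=0.78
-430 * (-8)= 3440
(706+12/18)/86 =1060/129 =8.22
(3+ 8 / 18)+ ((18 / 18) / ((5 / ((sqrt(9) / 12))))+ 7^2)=9449 / 180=52.49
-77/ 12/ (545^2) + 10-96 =-306529877/ 3564300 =-86.00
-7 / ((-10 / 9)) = 63 / 10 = 6.30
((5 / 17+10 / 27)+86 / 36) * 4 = 5606 / 459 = 12.21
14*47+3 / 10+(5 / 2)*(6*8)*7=1498.30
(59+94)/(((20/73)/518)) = 2892771/10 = 289277.10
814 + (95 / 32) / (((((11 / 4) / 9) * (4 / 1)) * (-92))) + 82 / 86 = 1134795747 / 1392512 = 814.93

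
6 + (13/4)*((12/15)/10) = 313/50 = 6.26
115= 115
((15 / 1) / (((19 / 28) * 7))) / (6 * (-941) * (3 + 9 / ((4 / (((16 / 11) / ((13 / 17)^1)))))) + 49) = -8580 / 111539101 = -0.00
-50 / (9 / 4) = -200 / 9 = -22.22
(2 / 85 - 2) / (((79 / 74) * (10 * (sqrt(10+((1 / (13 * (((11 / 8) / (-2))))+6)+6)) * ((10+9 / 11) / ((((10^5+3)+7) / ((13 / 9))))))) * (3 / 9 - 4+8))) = -2637623736 * sqrt(447590) / 30192285175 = -58.45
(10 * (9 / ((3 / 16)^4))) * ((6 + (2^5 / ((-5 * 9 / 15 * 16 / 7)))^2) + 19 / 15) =171311104 / 81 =2114951.90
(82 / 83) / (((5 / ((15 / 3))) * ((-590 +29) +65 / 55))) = -0.00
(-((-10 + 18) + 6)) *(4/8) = -7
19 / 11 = 1.73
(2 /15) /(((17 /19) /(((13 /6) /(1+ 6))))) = 247 /5355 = 0.05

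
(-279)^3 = -21717639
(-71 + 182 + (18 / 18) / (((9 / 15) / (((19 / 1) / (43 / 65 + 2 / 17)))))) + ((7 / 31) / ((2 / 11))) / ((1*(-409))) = 9932225413 / 65499714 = 151.64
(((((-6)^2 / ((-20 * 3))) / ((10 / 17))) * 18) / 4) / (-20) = 459 / 2000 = 0.23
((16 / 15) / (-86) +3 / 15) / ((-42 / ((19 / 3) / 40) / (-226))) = 259787 / 1625400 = 0.16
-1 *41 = -41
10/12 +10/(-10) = -1/6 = -0.17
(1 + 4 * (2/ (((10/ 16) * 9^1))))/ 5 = 109/ 225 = 0.48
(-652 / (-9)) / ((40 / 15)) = 163 / 6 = 27.17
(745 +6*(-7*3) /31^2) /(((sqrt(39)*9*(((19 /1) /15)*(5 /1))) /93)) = 55063*sqrt(39) /1767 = 194.61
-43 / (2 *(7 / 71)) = -3053 / 14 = -218.07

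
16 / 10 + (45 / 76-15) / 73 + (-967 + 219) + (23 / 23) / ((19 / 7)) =-283567 / 380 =-746.23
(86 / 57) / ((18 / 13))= 559 / 513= 1.09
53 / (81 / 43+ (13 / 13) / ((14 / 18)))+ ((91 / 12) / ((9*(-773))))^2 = 116546844673 / 6969578256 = 16.72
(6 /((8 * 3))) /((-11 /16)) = -4 /11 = -0.36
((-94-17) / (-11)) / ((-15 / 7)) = -259 / 55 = -4.71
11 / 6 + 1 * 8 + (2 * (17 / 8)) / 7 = 877 / 84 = 10.44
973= 973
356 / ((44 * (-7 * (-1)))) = 89 / 77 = 1.16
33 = 33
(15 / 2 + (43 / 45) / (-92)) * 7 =217049 / 4140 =52.43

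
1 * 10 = 10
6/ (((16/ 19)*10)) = 57/ 80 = 0.71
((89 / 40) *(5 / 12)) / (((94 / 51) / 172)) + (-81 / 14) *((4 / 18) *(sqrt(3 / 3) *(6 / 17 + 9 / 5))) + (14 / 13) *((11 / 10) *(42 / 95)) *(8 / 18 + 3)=141822643489 / 1657765200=85.55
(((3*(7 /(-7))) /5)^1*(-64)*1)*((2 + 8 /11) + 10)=5376 /11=488.73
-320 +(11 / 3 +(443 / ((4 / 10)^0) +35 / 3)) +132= 811 / 3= 270.33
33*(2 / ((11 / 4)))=24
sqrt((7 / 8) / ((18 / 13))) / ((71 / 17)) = 17 * sqrt(91) / 852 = 0.19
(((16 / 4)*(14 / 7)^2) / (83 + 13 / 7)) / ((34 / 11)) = 28 / 459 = 0.06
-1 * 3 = -3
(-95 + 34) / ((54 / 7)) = -427 / 54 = -7.91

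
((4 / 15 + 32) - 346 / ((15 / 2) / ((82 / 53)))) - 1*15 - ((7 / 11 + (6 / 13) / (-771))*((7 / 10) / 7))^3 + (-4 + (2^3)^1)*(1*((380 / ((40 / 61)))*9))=2189633319509574032223 / 105230914186232120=20807.89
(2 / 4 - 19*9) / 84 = -341 / 168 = -2.03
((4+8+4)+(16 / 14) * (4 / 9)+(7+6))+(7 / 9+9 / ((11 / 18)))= 3466 / 77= 45.01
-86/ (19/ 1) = -4.53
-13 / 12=-1.08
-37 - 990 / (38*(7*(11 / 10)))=-40.38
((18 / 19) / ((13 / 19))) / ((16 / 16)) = 18 / 13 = 1.38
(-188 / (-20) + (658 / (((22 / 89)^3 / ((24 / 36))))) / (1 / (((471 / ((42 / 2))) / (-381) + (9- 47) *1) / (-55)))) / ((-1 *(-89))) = 3364727073451 / 14893850070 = 225.91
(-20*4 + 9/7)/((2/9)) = -354.21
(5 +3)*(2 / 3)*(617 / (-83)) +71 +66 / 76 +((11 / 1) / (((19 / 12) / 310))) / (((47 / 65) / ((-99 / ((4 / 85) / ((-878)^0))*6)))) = -16719501769499 / 444714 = -37596076.96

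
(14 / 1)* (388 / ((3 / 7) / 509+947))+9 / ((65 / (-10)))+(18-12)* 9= 639883246 / 10966033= 58.35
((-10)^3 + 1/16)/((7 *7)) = -15999/784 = -20.41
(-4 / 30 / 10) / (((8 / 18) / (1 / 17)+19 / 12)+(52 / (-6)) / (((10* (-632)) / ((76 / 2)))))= -237 / 163370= -0.00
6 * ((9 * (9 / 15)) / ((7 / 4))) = 18.51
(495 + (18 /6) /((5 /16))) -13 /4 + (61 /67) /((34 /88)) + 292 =18126193 /22780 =795.71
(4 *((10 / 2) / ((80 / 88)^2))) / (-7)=-121 / 35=-3.46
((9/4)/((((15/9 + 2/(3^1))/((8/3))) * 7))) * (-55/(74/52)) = -25740/1813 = -14.20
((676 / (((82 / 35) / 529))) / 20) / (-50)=-625807 / 4100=-152.64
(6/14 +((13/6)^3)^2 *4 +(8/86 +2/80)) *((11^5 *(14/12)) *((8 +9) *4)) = 19915087522162481/3761640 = 5294256633.32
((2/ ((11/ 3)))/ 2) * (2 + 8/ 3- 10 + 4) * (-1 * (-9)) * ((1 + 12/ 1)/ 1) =-468/ 11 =-42.55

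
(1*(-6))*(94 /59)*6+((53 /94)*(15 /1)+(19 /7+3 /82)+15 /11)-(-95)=439609185 /8754361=50.22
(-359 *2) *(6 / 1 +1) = -5026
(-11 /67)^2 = 121 /4489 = 0.03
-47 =-47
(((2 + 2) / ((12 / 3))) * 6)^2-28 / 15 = 512 / 15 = 34.13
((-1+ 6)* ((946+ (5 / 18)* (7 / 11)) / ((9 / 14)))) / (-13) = -504385 / 891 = -566.09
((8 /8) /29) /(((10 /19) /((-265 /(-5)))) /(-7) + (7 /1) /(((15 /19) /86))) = 105735 /2338163048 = 0.00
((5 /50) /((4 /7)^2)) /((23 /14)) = 0.19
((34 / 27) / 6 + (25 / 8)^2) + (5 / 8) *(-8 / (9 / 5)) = 37313 / 5184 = 7.20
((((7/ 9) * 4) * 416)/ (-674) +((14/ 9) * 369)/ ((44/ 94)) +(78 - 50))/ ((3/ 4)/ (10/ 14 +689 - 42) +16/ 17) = 12881965053944/ 9693052479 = 1328.99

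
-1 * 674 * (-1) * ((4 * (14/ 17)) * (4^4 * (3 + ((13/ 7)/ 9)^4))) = 65273317900288/ 38257191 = 1706171.21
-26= -26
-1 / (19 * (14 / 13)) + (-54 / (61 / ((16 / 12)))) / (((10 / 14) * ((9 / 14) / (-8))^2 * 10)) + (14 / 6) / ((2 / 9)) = -27636106 / 1825425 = -15.14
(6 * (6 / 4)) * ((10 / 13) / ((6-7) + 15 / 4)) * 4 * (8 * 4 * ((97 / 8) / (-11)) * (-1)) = 558720 / 1573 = 355.19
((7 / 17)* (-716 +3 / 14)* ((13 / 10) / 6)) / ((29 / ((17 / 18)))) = -130273 / 62640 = -2.08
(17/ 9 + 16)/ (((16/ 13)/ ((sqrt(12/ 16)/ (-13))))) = -161 *sqrt(3)/ 288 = -0.97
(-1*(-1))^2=1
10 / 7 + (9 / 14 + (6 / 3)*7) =225 / 14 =16.07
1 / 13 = 0.08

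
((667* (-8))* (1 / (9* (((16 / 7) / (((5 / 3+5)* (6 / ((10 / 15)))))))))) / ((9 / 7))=-326830 / 27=-12104.81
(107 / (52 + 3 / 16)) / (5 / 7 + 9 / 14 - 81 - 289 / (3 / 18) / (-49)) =-167776 / 3621395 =-0.05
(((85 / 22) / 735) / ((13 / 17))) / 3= 289 / 126126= 0.00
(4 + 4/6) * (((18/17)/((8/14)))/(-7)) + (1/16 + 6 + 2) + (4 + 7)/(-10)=5.73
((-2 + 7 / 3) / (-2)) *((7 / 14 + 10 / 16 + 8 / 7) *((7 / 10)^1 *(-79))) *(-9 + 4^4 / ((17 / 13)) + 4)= 10845673 / 2720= 3987.38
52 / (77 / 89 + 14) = 4628 / 1323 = 3.50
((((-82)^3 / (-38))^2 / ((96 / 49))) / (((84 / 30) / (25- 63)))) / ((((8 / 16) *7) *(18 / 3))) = -23750521205 / 342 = -69445968.44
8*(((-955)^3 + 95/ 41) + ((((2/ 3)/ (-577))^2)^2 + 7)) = -2564910558352873447692776/ 368105348935161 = -6967870925.46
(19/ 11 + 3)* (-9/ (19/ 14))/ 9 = -728/ 209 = -3.48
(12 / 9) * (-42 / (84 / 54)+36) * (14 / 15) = 56 / 5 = 11.20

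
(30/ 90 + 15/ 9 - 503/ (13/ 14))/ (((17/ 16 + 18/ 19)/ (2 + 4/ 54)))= -119440384/ 214461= -556.93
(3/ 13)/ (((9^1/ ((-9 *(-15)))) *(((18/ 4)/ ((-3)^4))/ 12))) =9720/ 13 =747.69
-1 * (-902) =902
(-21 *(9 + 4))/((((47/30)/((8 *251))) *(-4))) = 4111380/47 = 87476.17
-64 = -64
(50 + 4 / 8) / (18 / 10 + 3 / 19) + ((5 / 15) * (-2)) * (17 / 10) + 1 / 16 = 61311 / 2480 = 24.72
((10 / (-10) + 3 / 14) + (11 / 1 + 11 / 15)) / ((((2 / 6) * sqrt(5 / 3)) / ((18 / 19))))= 1089 * sqrt(15) / 175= 24.10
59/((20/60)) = 177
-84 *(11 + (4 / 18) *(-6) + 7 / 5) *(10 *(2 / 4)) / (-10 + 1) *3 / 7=664 / 3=221.33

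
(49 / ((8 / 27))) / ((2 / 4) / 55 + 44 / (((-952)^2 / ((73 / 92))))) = 63199410120 / 3488887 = 18114.49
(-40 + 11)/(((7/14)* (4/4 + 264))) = -58/265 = -0.22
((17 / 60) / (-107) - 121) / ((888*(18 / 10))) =-776837 / 10261728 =-0.08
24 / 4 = 6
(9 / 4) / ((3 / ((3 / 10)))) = 9 / 40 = 0.22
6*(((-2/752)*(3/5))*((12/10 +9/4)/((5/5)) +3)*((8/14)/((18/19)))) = -2451/65800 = -0.04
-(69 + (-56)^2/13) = -4033/13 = -310.23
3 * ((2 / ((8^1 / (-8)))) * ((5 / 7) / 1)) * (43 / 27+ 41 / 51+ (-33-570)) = 2756770 / 1071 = 2574.01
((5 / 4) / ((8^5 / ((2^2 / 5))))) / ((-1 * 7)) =-1 / 229376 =-0.00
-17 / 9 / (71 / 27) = -51 / 71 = -0.72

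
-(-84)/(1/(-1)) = -84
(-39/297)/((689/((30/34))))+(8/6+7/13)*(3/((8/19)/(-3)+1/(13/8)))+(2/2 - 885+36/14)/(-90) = 431870267/19980576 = 21.61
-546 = -546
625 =625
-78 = -78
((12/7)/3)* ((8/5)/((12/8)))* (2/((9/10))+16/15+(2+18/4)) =28192/4725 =5.97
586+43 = 629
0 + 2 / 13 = 2 / 13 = 0.15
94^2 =8836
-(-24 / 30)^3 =64 / 125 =0.51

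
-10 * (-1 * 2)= 20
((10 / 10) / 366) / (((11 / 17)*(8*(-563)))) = -17 / 18133104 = -0.00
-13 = -13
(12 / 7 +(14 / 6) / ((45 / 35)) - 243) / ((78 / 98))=-316820 / 1053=-300.87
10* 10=100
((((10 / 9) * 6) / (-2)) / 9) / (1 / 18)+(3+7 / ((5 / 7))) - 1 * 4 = 32 / 15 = 2.13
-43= -43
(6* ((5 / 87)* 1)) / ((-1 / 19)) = -190 / 29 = -6.55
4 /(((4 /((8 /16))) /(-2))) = -1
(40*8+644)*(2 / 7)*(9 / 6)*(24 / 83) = 69408 / 581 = 119.46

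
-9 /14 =-0.64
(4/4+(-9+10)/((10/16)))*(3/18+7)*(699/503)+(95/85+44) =6072209/85510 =71.01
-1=-1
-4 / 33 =-0.12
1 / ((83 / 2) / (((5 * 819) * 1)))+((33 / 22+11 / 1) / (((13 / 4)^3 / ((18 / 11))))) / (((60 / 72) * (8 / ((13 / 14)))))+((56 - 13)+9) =162830218 / 1080079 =150.76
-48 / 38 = -24 / 19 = -1.26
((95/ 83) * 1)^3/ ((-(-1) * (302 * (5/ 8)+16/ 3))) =10288500/ 1331691923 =0.01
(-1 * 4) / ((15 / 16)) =-64 / 15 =-4.27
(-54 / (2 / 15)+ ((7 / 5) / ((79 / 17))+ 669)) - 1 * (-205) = 185374 / 395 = 469.30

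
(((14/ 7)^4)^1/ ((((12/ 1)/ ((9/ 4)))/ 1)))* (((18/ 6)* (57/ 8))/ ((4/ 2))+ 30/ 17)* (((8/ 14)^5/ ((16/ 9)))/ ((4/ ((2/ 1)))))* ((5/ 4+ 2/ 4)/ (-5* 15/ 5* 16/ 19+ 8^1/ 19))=-1737531/ 18939088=-0.09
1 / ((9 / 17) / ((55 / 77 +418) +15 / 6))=100249 / 126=795.63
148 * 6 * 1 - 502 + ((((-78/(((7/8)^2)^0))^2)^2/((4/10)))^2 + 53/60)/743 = 513792889023383933/44580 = 11525188179079.94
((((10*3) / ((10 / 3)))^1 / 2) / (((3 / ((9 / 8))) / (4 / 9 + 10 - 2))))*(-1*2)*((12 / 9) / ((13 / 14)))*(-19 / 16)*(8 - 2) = 7581 / 26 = 291.58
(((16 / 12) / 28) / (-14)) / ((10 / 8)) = -2 / 735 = -0.00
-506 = -506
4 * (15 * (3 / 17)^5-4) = -22703132 / 1419857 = -15.99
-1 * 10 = -10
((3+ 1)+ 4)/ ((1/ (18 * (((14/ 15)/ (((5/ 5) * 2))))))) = 336/ 5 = 67.20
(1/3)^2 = 1/9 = 0.11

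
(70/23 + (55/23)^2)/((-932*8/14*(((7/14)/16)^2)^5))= -2283113904844308480/123257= -18523198721730.27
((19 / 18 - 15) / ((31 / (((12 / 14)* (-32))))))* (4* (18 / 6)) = 32128 / 217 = 148.06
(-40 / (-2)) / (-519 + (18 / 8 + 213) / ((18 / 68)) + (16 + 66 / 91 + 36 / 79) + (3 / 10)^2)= 43134000 / 671677553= 0.06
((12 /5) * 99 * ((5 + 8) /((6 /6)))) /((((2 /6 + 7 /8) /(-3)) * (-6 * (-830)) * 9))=-10296 /60175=-0.17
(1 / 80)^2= 1 / 6400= 0.00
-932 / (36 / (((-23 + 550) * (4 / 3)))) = -491164 / 27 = -18191.26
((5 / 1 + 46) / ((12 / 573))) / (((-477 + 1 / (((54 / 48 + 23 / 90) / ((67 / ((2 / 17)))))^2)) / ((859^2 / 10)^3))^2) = 31976123273384089855654155486299081217833496807967 / 2342531784029359585932000000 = 13650240945026735412541.21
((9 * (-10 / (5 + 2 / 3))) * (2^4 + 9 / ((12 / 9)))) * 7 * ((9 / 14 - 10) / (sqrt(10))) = 321867 * sqrt(10) / 136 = 7484.06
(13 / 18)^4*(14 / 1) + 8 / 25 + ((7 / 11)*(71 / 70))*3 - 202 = -2828159671 / 14434200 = -195.93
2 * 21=42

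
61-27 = 34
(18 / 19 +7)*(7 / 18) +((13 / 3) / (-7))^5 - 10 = -1086412541 / 155195838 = -7.00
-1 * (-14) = 14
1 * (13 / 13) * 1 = 1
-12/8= -3/2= -1.50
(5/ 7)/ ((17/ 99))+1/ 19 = 9524/ 2261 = 4.21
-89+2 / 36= -1601 / 18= -88.94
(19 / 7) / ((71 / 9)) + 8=4147 / 497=8.34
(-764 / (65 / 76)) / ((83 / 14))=-812896 / 5395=-150.68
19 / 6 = 3.17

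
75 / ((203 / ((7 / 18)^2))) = 175 / 3132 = 0.06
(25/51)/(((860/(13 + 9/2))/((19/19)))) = 175/17544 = 0.01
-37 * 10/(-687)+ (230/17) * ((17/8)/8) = 4.13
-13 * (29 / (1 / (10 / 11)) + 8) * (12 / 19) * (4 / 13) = -18144 / 209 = -86.81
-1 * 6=-6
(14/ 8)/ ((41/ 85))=595/ 164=3.63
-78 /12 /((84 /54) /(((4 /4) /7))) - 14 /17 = -4733 /3332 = -1.42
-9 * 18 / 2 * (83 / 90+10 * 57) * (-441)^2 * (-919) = 82652245451433 / 10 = 8265224545143.30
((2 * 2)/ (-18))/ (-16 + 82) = -0.00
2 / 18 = 1 / 9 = 0.11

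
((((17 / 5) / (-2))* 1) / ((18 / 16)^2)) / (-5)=544 / 2025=0.27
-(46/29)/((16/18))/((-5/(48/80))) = 621/2900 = 0.21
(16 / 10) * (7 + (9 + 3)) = 152 / 5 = 30.40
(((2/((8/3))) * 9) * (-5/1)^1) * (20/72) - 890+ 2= -897.38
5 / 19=0.26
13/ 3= 4.33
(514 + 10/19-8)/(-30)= -1604/95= -16.88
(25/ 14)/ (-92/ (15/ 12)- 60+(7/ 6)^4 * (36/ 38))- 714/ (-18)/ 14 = 106803461/ 37876398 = 2.82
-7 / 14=-1 / 2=-0.50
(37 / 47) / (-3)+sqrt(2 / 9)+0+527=sqrt(2) / 3+74270 / 141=527.21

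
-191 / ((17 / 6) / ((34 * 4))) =-9168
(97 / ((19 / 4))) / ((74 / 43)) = 8342 / 703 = 11.87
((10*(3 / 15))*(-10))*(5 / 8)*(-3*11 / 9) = 275 / 6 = 45.83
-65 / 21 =-3.10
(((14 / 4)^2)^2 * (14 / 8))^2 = 282475249 / 4096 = 68963.68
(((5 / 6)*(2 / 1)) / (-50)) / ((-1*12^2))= 1 / 4320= 0.00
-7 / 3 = -2.33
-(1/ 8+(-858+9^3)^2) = -133129/ 8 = -16641.12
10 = 10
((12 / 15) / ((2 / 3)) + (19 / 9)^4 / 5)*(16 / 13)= 2714992 / 426465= 6.37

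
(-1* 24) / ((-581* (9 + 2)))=24 / 6391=0.00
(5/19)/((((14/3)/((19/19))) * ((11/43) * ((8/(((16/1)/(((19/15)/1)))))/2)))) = 19350/27797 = 0.70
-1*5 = -5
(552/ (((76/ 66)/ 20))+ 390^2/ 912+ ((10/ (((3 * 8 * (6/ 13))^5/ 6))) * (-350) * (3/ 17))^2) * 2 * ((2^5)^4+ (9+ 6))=2186014882299039175144444811215/ 106863101641331048448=20456217803.19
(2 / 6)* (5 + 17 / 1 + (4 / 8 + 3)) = 17 / 2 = 8.50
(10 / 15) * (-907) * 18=-10884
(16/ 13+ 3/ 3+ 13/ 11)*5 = 2440/ 143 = 17.06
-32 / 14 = -16 / 7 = -2.29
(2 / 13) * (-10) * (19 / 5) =-76 / 13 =-5.85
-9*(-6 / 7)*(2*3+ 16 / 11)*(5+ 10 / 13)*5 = 1660500 / 1001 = 1658.84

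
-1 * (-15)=15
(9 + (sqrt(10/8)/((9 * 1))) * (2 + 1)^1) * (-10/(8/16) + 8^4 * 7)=14326 * sqrt(5)/3 + 257868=268545.97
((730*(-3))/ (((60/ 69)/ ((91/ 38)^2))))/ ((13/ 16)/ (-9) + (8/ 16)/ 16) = 1501610292/ 6137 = 244681.49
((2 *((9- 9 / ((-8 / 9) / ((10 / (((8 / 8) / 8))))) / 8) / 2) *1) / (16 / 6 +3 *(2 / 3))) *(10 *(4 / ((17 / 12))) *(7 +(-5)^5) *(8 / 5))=-56572992 / 17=-3327823.06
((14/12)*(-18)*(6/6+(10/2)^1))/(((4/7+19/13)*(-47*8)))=5733/34780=0.16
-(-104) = 104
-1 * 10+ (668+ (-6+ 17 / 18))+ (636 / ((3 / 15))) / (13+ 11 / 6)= 1389457 / 1602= 867.33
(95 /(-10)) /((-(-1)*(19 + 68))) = -19 /174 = -0.11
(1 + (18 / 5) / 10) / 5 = 34 / 125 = 0.27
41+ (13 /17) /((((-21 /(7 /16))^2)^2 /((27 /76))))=10414718989 /254017536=41.00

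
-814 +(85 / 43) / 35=-244997 / 301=-813.94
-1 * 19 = -19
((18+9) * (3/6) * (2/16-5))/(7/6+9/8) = -3159/110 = -28.72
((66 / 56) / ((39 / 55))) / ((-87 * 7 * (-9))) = 605 / 1995084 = 0.00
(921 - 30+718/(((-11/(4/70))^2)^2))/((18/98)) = 19575849718363/4035425625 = 4851.00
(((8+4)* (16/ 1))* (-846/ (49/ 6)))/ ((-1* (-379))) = -974592/ 18571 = -52.48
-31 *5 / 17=-155 / 17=-9.12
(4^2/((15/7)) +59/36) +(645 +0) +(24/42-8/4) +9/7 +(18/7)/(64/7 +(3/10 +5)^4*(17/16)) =86904861031703/132889013460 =653.97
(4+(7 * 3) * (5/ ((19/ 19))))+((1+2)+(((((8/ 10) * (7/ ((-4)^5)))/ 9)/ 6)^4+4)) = 2647725189114101762401/ 22825217147535360000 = 116.00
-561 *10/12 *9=-4207.50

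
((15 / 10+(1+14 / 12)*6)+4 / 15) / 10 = 443 / 300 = 1.48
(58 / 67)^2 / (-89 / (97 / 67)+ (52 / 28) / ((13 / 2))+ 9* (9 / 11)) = -12562858 / 902329401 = -0.01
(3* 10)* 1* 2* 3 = 180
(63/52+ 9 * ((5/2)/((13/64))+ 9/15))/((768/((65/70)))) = 10173/71680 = 0.14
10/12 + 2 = 17/6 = 2.83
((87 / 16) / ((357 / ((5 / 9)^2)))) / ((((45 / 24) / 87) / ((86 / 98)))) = 180815 / 944622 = 0.19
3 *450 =1350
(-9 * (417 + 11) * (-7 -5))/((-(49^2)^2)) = -46224/5764801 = -0.01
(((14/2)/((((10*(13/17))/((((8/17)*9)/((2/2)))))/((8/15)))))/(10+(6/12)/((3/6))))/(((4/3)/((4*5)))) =2016/715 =2.82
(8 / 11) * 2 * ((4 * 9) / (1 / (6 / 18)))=192 / 11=17.45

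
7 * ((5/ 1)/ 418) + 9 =9.08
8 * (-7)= -56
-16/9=-1.78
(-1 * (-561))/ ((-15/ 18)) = -3366/ 5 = -673.20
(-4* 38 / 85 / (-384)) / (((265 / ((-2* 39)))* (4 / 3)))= -741 / 720800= -0.00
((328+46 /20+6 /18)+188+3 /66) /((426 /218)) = 9328438 /35145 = 265.43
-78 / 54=-1.44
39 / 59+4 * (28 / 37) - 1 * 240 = -515869 / 2183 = -236.31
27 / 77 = 0.35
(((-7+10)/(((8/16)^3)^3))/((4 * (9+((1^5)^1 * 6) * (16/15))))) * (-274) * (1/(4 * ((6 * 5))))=-56.94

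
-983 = -983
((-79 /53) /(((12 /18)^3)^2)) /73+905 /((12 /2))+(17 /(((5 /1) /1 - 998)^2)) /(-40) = 183854533243621 /1220807545920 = 150.60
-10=-10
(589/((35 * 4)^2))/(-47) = -589/921200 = -0.00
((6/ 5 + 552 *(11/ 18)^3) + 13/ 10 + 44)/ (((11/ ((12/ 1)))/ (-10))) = -1676500/ 891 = -1881.59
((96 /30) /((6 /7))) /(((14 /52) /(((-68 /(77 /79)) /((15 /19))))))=-21230144 /17325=-1225.41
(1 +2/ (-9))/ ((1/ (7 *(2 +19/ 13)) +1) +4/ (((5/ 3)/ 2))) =49/ 368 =0.13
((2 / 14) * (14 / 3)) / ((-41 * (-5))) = 2 / 615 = 0.00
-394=-394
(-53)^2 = 2809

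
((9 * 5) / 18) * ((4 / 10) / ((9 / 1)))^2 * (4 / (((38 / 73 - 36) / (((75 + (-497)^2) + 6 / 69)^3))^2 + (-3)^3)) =-359014004282711165150502421107674429696486528 / 490727267103930823865092996851451940837251181835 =-0.00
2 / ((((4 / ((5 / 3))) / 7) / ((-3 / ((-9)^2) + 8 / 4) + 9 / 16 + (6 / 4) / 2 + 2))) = 79765 / 2592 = 30.77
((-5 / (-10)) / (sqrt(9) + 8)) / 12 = 0.00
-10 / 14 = -5 / 7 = -0.71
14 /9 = 1.56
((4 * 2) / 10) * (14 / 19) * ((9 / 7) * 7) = 504 / 95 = 5.31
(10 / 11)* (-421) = -382.73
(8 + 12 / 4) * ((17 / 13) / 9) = 187 / 117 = 1.60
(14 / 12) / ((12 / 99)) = 77 / 8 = 9.62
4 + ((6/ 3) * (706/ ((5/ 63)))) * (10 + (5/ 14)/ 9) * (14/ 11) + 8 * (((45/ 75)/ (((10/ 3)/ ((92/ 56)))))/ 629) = 25024010614/ 110075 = 227336.00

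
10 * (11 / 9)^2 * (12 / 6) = 2420 / 81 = 29.88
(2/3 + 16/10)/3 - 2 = -1.24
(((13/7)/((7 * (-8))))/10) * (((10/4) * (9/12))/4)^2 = -585/802816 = -0.00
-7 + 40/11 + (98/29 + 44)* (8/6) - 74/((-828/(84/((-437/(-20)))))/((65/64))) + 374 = 33408635065/76950456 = 434.16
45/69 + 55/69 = 100/69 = 1.45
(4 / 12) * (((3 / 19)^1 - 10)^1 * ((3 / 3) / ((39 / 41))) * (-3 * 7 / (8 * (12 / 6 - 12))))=-53669 / 59280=-0.91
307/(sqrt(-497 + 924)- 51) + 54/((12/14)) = 121305/2174- 307*sqrt(427)/2174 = 52.88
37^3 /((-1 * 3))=-50653 /3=-16884.33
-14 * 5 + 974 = 904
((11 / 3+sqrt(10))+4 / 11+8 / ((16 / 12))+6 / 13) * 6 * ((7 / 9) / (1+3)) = 7 * sqrt(10) / 6+31507 / 2574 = 15.93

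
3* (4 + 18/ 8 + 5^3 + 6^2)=2007/ 4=501.75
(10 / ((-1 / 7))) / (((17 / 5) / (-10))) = 3500 / 17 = 205.88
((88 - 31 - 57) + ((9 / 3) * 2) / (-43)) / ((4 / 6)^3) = -81 / 172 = -0.47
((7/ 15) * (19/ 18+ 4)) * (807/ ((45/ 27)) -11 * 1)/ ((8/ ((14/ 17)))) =5274997/ 45900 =114.92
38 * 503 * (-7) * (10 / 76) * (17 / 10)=-59857 / 2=-29928.50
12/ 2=6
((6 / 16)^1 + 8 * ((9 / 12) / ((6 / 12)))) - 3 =75 / 8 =9.38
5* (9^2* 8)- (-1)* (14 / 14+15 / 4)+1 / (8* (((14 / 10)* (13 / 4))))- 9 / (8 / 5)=3239.15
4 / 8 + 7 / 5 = 1.90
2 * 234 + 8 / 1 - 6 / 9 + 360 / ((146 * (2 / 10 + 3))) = 417067 / 876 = 476.10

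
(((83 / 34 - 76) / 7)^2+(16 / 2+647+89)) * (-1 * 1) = -48398137 / 56644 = -854.43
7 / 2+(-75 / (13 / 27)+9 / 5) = -19561 / 130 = -150.47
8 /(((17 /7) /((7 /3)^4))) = 134456 /1377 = 97.64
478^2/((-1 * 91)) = -228484/91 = -2510.81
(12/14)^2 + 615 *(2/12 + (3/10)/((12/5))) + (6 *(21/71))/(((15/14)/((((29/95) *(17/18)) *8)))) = 7294771229/39660600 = 183.93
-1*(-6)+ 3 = 9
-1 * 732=-732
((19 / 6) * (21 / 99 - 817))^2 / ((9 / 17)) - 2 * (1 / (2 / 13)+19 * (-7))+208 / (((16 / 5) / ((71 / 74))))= 82486929574435 / 6527466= 12636899.15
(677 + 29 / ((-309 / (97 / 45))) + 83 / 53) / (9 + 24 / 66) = 5499233641 / 75907395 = 72.45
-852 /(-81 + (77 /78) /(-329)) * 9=28110888 /296957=94.66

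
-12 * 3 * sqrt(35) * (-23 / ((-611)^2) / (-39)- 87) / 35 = 3040027512 * sqrt(35) / 33972211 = 529.40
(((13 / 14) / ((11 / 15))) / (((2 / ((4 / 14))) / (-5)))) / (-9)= 325 / 3234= 0.10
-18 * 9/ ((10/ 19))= -1539/ 5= -307.80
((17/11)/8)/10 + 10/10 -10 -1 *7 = -14063/880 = -15.98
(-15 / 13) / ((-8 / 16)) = 30 / 13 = 2.31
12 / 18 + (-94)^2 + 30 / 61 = 1617200 / 183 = 8837.16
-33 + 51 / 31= -972 / 31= -31.35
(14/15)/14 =1/15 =0.07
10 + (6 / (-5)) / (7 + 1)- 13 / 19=9.17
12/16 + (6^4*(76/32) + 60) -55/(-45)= 113039/36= 3139.97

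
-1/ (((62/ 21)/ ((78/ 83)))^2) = -670761/ 6620329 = -0.10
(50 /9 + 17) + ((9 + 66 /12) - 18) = 343 /18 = 19.06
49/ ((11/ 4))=196/ 11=17.82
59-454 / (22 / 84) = -18419 / 11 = -1674.45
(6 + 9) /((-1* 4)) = -15 /4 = -3.75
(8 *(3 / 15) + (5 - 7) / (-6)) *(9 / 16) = 87 / 80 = 1.09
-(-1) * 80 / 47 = 80 / 47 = 1.70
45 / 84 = 15 / 28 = 0.54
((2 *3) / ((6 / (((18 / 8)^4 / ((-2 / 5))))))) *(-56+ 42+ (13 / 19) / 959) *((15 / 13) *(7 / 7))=125518983075 / 121278976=1034.96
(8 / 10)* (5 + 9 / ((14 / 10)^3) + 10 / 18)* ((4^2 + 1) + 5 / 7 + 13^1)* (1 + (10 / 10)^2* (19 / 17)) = 18765200 / 40817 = 459.74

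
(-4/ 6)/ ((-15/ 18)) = 4/ 5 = 0.80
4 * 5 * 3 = 60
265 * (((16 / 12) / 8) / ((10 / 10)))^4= 265 / 1296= 0.20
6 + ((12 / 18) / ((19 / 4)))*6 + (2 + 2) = 206 / 19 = 10.84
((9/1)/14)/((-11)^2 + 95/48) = 216/41321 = 0.01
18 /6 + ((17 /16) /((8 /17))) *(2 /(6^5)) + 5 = 3981601 /497664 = 8.00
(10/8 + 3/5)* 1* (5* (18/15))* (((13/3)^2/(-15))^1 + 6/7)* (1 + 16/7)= -317423/22050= -14.40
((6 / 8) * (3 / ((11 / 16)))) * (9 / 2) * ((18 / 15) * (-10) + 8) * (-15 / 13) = 9720 / 143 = 67.97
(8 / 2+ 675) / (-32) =-679 / 32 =-21.22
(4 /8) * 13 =13 /2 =6.50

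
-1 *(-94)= 94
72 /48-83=-163 /2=-81.50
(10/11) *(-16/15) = -32/33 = -0.97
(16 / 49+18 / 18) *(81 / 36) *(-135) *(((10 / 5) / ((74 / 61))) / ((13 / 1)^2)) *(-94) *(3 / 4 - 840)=-310094.58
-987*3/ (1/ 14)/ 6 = -6909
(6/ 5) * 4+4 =44/ 5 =8.80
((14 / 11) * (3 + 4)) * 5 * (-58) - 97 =-2680.64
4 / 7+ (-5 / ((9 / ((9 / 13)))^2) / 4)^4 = 0.57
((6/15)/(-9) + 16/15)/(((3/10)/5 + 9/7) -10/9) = 3220/739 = 4.36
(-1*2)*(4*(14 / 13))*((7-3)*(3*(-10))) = 13440 / 13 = 1033.85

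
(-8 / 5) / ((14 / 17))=-68 / 35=-1.94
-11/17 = -0.65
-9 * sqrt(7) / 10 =-2.38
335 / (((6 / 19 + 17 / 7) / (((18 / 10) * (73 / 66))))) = 26733 / 110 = 243.03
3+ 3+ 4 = 10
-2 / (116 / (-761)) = 761 / 58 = 13.12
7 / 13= 0.54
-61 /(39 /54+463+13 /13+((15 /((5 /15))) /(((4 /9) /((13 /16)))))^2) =-2248704 /266613545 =-0.01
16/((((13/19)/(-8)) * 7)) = -2432/91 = -26.73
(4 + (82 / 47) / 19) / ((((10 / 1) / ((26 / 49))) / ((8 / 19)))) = 54288 / 593845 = 0.09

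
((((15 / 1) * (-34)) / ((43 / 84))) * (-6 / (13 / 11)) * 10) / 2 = 14137200 / 559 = 25290.16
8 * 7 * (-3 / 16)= -21 / 2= -10.50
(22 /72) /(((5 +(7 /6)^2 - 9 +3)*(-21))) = -11 /273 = -0.04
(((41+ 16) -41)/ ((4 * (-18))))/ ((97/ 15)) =-10/ 291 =-0.03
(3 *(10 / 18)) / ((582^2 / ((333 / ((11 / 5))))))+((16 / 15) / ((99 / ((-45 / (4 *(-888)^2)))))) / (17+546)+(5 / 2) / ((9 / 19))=181904785622531 / 34461306901296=5.28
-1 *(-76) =76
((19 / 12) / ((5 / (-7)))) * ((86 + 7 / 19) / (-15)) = 3829 / 300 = 12.76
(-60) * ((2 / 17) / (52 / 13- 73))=0.10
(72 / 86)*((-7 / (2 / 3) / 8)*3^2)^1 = -1701 / 172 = -9.89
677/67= 10.10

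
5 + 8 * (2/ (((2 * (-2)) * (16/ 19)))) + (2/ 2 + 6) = 29/ 4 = 7.25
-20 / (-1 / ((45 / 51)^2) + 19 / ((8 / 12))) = -9000 / 12247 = -0.73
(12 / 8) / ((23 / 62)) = 93 / 23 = 4.04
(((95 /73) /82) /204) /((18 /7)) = 665 /21980592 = 0.00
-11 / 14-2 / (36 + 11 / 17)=-1047 / 1246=-0.84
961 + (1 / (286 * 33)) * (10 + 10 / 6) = 27209789 / 28314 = 961.00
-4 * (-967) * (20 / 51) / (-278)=-38680 / 7089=-5.46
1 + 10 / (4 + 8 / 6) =23 / 8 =2.88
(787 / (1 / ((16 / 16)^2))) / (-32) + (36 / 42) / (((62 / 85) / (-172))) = -1574299 / 6944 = -226.71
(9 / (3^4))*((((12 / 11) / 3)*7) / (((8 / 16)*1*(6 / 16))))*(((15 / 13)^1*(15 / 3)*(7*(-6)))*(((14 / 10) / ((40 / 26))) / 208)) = -686 / 429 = -1.60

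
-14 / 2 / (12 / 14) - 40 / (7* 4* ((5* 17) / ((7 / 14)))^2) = -247819 / 30345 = -8.17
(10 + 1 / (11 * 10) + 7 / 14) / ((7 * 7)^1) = 578 / 2695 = 0.21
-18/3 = -6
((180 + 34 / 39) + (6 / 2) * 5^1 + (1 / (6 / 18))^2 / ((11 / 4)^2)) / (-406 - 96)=-929935 / 2368938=-0.39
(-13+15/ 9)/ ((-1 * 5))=34/ 15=2.27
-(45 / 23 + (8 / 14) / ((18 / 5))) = -2.12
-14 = -14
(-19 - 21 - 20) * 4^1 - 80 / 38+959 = 13621 / 19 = 716.89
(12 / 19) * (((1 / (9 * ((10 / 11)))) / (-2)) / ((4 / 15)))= -11 / 76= -0.14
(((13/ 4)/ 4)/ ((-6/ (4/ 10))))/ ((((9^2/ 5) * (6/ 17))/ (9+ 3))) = -221/ 1944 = -0.11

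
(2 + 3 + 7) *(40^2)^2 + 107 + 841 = 30720948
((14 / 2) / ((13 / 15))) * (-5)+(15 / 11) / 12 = -23035 / 572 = -40.27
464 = 464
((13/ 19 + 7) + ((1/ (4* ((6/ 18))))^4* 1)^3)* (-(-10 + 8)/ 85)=491914183/ 2709520384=0.18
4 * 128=512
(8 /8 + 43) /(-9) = -44 /9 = -4.89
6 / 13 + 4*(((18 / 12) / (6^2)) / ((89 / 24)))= 586 / 1157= 0.51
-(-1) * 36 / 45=4 / 5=0.80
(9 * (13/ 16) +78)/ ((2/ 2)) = 1365/ 16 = 85.31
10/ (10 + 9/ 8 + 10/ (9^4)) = 524880/ 584009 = 0.90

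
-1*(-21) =21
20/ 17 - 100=-98.82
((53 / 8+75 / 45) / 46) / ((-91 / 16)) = -199 / 6279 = -0.03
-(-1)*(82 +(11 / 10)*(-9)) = 72.10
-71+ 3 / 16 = -1133 / 16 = -70.81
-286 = -286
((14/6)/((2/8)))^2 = 784/9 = 87.11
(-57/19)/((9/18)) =-6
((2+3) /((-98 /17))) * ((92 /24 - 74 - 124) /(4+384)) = 99025 /228144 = 0.43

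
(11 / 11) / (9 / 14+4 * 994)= 14 / 55673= 0.00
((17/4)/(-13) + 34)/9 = 3.74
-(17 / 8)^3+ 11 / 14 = -31575 / 3584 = -8.81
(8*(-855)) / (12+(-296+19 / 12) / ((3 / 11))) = 6.41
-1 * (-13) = 13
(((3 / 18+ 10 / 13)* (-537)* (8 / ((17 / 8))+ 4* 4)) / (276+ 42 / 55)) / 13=-20123180 / 7288801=-2.76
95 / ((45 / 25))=475 / 9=52.78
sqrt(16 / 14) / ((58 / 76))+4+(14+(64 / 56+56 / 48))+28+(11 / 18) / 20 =76*sqrt(14) / 203+121817 / 2520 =49.74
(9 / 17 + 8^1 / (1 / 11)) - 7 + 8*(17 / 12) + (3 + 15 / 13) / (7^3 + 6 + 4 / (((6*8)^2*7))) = 86647685120 / 932953047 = 92.87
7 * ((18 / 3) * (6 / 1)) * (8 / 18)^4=7168 / 729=9.83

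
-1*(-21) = 21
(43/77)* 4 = 2.23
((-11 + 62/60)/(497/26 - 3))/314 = -3887/1973490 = -0.00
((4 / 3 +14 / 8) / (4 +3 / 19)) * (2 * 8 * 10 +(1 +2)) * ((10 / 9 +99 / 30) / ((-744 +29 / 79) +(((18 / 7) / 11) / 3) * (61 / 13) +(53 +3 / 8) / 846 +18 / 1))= -0.74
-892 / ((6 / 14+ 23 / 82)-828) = 1.08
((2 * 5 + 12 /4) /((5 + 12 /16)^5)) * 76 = 1011712 /6436343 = 0.16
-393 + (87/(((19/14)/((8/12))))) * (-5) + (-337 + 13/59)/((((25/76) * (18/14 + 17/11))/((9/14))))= -512677471/610945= -839.15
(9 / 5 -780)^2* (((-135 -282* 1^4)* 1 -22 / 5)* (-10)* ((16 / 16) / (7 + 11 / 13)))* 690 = 19076038101666 / 85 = 224423977666.66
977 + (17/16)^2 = 250401/256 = 978.13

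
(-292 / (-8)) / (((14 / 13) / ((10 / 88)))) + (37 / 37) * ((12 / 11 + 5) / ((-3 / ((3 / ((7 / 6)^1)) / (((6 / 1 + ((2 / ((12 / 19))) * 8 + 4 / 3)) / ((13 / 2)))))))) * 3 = 44369 / 60368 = 0.73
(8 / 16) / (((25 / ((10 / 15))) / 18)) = 6 / 25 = 0.24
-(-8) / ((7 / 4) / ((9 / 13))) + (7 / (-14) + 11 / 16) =4881 / 1456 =3.35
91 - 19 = 72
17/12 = 1.42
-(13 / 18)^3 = -2197 / 5832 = -0.38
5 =5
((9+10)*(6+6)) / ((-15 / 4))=-304 / 5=-60.80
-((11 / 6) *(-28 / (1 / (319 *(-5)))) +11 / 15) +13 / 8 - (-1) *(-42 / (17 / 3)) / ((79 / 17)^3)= -1614719465769 / 19721560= -81875.85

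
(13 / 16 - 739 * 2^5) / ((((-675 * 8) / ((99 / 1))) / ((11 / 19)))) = 9156191 / 36480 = 250.99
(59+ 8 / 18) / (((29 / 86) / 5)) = 881.42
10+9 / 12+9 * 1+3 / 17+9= 1967 / 68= 28.93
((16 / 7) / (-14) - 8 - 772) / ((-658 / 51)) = 60.47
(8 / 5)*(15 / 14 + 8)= 508 / 35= 14.51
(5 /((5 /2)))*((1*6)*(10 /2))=60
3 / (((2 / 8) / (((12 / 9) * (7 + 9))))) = 256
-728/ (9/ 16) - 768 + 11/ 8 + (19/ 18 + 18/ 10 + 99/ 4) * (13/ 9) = -2020.97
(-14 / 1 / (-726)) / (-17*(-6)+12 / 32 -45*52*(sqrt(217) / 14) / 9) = -4480*sqrt(217) / 805141623 -8232 / 268380541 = -0.00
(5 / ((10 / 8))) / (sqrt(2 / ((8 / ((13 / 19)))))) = 8 * sqrt(247) / 13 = 9.67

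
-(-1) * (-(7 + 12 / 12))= -8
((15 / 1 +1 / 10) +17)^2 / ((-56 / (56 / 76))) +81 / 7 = -1.99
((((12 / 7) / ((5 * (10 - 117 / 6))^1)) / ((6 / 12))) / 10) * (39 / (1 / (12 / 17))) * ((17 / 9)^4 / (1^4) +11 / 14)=-51644944 / 19229805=-2.69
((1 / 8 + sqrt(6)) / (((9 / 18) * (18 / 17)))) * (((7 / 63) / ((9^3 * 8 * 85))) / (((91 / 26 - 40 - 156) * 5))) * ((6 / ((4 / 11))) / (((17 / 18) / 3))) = -sqrt(6) / 43375500 - 1 / 347004000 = -0.00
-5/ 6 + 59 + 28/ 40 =883/ 15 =58.87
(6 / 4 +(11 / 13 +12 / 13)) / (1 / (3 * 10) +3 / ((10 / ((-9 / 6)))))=-7.85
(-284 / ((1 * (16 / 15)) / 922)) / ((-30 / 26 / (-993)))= -211262239.50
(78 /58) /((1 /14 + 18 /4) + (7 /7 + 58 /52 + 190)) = 0.01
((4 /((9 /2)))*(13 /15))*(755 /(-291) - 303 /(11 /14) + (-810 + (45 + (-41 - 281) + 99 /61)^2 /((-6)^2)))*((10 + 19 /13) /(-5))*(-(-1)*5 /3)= -38684567155712 /14471769015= -2673.11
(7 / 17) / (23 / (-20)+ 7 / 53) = -7420 / 18343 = -0.40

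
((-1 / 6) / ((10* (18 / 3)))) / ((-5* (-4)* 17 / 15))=-0.00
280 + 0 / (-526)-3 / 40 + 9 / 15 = 11221 / 40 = 280.52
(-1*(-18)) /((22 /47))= 423 /11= 38.45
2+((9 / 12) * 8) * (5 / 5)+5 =13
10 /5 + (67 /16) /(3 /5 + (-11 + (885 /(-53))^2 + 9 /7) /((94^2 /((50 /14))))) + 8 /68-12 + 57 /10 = 2528927462009 /1465411221020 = 1.73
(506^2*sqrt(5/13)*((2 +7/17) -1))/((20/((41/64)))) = 7873107*sqrt(65)/8840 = 7180.43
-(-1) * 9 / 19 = 9 / 19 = 0.47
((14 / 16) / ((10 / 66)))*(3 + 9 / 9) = 231 / 10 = 23.10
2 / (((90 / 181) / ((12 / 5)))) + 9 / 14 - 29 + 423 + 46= 472811 / 1050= 450.30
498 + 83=581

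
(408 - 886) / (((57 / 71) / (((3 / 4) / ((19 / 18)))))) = -152721 / 361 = -423.05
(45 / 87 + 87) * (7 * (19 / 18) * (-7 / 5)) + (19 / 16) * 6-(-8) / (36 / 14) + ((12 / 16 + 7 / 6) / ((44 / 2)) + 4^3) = -11928919 / 14355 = -830.99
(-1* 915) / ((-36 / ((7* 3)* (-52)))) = -27755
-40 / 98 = -20 / 49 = -0.41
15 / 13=1.15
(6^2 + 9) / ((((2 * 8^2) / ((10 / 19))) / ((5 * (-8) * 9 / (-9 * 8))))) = 1125 / 1216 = 0.93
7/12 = 0.58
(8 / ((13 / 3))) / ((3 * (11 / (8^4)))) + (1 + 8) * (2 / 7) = 231950 / 1001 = 231.72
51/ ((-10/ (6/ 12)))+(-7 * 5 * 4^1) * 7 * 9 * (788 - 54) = -129477651/ 20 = -6473882.55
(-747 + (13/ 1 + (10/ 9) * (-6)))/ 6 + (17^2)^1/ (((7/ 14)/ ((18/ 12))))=6692/ 9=743.56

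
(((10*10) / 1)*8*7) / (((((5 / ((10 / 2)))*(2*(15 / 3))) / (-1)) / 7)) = -3920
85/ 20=17/ 4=4.25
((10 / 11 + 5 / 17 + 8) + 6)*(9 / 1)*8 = 204696 / 187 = 1094.63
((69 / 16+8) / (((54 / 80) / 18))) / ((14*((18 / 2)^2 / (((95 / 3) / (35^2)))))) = 3743 / 500094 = 0.01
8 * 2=16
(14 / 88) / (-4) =-0.04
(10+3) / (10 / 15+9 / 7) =6.66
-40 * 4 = -160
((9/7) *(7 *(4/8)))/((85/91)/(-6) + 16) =2457/8651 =0.28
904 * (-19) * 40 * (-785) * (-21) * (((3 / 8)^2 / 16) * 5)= -7963491375 / 16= -497718210.94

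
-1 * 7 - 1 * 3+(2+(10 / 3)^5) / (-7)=-117496 / 1701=-69.07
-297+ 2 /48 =-7127 /24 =-296.96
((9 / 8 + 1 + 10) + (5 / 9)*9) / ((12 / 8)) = 137 / 12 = 11.42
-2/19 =-0.11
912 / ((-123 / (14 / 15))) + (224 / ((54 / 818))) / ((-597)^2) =-13633109056 / 1972723815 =-6.91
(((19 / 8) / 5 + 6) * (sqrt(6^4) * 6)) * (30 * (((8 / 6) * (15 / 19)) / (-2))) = -419580 / 19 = -22083.16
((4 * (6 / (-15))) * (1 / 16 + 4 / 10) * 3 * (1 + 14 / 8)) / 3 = -407 / 200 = -2.04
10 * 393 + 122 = 4052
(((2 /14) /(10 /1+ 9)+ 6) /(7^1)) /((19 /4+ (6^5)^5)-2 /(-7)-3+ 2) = 3196 /105874392623458207939253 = 0.00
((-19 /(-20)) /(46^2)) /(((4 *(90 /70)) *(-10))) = -133 /15235200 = -0.00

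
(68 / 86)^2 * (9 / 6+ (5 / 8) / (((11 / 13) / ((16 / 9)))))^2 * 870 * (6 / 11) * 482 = 25065897817160 / 22149171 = 1131685.60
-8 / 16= -1 / 2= -0.50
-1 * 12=-12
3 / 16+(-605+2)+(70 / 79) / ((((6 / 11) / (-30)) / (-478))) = 28682845 / 1264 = 22692.12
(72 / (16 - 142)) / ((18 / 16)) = -32 / 63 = -0.51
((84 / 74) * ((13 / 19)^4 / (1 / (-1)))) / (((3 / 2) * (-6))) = 0.03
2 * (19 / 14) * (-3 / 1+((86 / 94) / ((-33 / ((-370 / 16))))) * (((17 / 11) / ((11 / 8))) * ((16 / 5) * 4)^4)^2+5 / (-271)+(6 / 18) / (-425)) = 1584093424.22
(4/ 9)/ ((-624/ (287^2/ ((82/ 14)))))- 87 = -136211/ 1404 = -97.02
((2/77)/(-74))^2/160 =1/1298688160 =0.00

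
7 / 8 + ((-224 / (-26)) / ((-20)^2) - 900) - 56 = -2483269 / 2600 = -955.10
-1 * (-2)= 2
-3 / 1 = -3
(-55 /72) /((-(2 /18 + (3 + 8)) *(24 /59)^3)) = 2259169 /2211840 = 1.02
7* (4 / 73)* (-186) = -5208 / 73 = -71.34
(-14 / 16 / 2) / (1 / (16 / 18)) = -7 / 18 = -0.39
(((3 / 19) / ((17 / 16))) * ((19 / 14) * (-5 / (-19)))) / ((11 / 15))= 1800 / 24871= 0.07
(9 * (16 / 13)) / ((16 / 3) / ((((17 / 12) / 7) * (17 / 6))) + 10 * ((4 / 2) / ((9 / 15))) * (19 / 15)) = 0.21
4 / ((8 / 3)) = 3 / 2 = 1.50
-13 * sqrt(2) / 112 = -0.16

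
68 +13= 81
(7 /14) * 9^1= 9 /2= 4.50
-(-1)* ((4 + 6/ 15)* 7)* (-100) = -3080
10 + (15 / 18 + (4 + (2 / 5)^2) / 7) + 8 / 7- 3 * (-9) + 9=50999 / 1050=48.57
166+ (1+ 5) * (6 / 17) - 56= 1906 / 17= 112.12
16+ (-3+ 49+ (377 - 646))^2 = 49745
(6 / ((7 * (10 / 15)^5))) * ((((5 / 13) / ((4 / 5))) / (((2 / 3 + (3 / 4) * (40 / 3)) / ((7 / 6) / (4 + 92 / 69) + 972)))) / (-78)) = -566997975 / 155058176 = -3.66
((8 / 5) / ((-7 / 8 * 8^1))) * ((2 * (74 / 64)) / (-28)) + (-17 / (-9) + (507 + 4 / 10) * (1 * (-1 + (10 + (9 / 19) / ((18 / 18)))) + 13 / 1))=3822518279 / 335160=11405.06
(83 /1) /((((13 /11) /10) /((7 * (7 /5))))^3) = 103976303816 /2197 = 47326492.41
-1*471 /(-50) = 471 /50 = 9.42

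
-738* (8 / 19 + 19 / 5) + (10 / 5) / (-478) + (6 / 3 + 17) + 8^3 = -58672922 / 22705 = -2584.14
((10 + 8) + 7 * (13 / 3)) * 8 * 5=5800 / 3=1933.33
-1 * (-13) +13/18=247/18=13.72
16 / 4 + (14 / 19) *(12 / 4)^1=118 / 19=6.21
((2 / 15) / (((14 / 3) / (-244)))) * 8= -1952 / 35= -55.77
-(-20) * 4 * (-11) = -880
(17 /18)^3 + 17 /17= 10745 /5832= 1.84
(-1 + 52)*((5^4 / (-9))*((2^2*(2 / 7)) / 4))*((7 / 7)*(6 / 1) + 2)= -170000 / 21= -8095.24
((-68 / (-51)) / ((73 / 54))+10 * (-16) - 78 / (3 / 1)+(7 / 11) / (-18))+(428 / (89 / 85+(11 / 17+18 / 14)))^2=103217633712181 / 5048507574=20445.18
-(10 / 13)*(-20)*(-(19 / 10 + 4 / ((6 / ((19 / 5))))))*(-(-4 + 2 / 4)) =-238.72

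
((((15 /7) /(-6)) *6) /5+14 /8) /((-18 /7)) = -37 /72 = -0.51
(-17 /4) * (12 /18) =-17 /6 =-2.83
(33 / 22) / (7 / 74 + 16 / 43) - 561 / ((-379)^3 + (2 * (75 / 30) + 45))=86614141094 / 26947745055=3.21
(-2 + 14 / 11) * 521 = -4168 / 11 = -378.91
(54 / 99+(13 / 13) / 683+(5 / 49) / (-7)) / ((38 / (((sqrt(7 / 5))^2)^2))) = 685911 / 24980725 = 0.03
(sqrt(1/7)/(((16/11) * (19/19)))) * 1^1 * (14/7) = 11 * sqrt(7)/56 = 0.52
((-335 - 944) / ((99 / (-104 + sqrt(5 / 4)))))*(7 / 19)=931112 / 1881 - 8953*sqrt(5) / 3762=489.69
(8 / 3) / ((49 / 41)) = 328 / 147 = 2.23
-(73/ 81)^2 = -5329/ 6561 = -0.81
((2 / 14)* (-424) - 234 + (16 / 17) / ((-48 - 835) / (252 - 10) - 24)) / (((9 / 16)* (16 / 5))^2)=-5864335450 / 64494549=-90.93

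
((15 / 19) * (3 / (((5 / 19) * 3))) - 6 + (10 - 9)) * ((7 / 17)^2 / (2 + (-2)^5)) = 49 / 4335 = 0.01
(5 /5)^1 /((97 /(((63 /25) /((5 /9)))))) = 567 /12125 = 0.05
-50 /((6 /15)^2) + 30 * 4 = -385 /2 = -192.50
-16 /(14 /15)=-120 /7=-17.14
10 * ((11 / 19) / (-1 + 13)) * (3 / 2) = 55 / 76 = 0.72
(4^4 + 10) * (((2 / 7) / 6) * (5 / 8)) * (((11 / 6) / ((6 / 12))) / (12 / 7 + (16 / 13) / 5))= 475475 / 32112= 14.81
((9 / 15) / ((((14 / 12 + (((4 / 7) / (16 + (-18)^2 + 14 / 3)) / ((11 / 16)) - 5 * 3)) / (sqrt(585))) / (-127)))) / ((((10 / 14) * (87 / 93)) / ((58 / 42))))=2821104594 * sqrt(65) / 82589275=275.39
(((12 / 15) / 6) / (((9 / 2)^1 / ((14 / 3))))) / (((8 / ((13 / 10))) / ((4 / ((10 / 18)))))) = 182 / 1125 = 0.16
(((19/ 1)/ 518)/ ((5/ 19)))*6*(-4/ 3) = -1444/ 1295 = -1.12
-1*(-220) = 220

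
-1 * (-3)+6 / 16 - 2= 11 / 8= 1.38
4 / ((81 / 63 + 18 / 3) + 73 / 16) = 0.34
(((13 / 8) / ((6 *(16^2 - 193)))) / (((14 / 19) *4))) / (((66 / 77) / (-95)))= -23465 / 145152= -0.16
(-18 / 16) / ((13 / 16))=-1.38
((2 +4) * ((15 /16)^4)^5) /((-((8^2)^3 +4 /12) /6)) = -0.00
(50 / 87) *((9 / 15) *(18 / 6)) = 30 / 29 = 1.03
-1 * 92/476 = -23/119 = -0.19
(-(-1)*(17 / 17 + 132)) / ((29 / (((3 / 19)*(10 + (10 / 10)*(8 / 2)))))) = 294 / 29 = 10.14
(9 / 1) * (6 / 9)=6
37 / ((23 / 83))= 3071 / 23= 133.52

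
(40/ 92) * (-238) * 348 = -828240/ 23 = -36010.43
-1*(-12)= 12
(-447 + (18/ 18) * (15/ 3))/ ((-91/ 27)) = 918/ 7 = 131.14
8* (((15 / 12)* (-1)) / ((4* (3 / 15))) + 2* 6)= 167 / 2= 83.50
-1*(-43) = 43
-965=-965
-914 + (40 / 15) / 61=-167254 / 183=-913.96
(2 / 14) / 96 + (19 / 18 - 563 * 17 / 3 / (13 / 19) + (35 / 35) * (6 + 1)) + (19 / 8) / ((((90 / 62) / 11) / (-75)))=-157366709 / 26208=-6004.53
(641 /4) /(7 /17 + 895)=10897 /60888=0.18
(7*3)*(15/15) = 21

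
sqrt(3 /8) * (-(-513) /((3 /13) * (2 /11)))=24453 * sqrt(6) /8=7487.17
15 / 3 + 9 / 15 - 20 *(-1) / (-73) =1944 / 365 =5.33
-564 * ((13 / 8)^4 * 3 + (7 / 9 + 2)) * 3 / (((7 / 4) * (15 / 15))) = -41056709 / 1792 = -22911.11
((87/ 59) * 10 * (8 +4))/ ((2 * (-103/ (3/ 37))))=-15660/ 224849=-0.07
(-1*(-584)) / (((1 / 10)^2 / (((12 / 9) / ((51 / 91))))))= 21257600 / 153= 138938.56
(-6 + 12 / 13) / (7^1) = -66 / 91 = -0.73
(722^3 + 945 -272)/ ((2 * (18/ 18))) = 376367721/ 2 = 188183860.50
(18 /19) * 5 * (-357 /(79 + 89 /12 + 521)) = -385560 /138491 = -2.78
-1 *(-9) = 9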